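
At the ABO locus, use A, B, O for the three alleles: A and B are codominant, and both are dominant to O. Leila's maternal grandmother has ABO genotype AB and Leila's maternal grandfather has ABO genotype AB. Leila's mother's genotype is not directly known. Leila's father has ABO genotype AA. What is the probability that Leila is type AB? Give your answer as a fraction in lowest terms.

1/2

Leila's mother's ABO genotype from AB × AB: 1/4 AA, 1/2 AB, 1/4 BB.
Crossing each possibility with the father AA and summing P(type AB): 1/4·0 + 1/2·1/2 + 1/4·1 = 1/2.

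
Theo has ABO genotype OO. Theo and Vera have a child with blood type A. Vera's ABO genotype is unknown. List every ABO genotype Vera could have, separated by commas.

AA, AB, AO

For each candidate genotype of Vera, check whether crossing it with OO can produce every observed child phenotype.
  AA → possible child types {A} ✓
  AB → possible child types {A, B} ✓
  AO → possible child types {O, A} ✓
  BB → possible child types {B} ✗
  BO → possible child types {O, B} ✗
  OO → possible child types {O} ✗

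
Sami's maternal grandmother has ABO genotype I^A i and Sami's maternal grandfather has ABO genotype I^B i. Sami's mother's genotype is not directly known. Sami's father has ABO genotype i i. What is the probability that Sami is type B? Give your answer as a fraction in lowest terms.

1/4

Sami's mother's ABO genotype from I^A i × I^B i: 1/4 I^A I^B, 1/4 I^A i, 1/4 I^B i, 1/4 i i.
Crossing each possibility with the father i i and summing P(type B): 1/4·1/2 + 1/4·0 + 1/4·1/2 + 1/4·0 = 1/4.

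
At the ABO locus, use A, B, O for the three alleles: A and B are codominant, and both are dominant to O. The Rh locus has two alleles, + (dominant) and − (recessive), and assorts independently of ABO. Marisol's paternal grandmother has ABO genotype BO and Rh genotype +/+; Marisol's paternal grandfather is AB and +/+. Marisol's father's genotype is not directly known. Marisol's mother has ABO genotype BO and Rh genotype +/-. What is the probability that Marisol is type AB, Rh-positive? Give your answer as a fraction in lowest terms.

Marisol's father's ABO genotype from BO × AB: 1/4 AB, 1/4 AO, 1/4 BB, 1/4 BO.
Crossing each possibility with the mother BO and summing P(type AB): 1/4·1/4 + 1/4·1/4 + 1/4·0 + 1/4·0 = 1/8.
Similarly for Rh via the father's Rh distribution: P(Rh+) = 1.
Independent loci: 1/8 × 1 = 1/8.

1/8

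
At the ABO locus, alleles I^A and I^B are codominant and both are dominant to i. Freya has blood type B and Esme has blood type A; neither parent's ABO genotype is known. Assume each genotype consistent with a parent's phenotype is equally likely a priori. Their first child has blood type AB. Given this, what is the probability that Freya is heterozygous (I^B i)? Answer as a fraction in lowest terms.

1/3

Possible genotypes: Freya ∈ {I^B I^B, I^B i}; Esme ∈ {I^A I^A, I^A i}.
Weight each parental genotype pair by prior × P(type-AB child):
  I^B I^B × I^A I^A: posterior weight 4/9.
  I^B I^B × I^A i: posterior weight 2/9.
  I^B i × I^A I^A: posterior weight 2/9.
  I^B i × I^A i: posterior weight 1/9.
Sum the posterior weight over pairs where Freya is I^B i: 1/3.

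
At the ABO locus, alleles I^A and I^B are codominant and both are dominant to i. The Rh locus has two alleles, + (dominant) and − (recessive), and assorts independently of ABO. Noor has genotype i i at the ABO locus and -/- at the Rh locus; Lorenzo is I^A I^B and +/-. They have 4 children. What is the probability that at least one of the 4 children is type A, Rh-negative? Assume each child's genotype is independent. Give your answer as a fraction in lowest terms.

ABO cross i i × I^A I^B → 1/2 A, 1/2 B.
Rh cross -/- × +/- → 1/2 Rh+, 1/2 Rh-; so P(type A, Rh-negative) = 1/2 × 1/2 = 1/4 per child.
P(none) = (3/4)^4 = 81/256; P(at least one) = 1 − 81/256 = 175/256.

175/256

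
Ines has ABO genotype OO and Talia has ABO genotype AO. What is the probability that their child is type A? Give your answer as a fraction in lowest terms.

1/2

ABO cross OO × AO → offspring phenotypes: 1/2 O, 1/2 A.
So P(type A) = 1/2.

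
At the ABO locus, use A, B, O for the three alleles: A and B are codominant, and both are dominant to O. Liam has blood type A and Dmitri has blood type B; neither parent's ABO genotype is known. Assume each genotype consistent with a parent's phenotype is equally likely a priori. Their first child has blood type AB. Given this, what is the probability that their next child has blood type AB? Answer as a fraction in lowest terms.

25/36

Possible genotypes: Liam ∈ {AA, AO}; Dmitri ∈ {BB, BO}.
Weight each parental genotype pair by prior × P(type-AB child):
  AA × BB: posterior weight 4/9; P(next child type AB) = 1.
  AA × BO: posterior weight 2/9; P(next child type AB) = 1/2.
  AO × BB: posterior weight 2/9; P(next child type AB) = 1/2.
  AO × BO: posterior weight 1/9; P(next child type AB) = 1/4.
Weighted sum = 25/36.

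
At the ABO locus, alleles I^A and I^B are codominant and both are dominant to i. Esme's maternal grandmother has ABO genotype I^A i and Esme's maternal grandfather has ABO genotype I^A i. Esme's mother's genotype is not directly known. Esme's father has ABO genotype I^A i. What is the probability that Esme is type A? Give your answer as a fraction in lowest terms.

3/4

Esme's mother's ABO genotype from I^A i × I^A i: 1/4 I^A I^A, 1/2 I^A i, 1/4 i i.
Crossing each possibility with the father I^A i and summing P(type A): 1/4·1 + 1/2·3/4 + 1/4·1/2 = 3/4.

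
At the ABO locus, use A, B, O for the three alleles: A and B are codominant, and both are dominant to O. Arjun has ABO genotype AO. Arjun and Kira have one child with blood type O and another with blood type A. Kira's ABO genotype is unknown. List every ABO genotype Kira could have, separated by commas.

For each candidate genotype of Kira, check whether crossing it with AO can produce every observed child phenotype.
  AA → possible child types {A} ✗
  AB → possible child types {A, B, AB} ✗
  AO → possible child types {O, A} ✓
  BB → possible child types {B, AB} ✗
  BO → possible child types {O, A, B, AB} ✓
  OO → possible child types {O, A} ✓

AO, BO, OO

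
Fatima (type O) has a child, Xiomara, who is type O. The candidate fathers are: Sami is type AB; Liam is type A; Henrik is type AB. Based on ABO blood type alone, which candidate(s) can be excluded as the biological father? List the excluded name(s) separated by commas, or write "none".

A candidate is excluded only if no genotype consistent with his phenotype could produce a type O child with a type O mother.
Sami (type AB): no genotype consistent with that phenotype can produce a type-O child with a type-O mother.
Henrik (type AB): no genotype consistent with that phenotype can produce a type-O child with a type-O mother.

Sami, Henrik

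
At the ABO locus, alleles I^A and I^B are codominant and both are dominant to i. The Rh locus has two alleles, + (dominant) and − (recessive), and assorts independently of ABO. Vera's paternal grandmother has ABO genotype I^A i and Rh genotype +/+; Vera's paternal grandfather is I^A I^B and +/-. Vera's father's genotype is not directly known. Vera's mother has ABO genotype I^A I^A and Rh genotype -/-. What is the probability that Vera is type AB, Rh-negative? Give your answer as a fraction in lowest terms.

1/16

Vera's father's ABO genotype from I^A i × I^A I^B: 1/4 I^A I^A, 1/4 I^A I^B, 1/4 I^A i, 1/4 I^B i.
Crossing each possibility with the mother I^A I^A and summing P(type AB): 1/4·0 + 1/4·1/2 + 1/4·0 + 1/4·1/2 = 1/4.
Similarly for Rh via the father's Rh distribution: P(Rh-) = 1/4.
Independent loci: 1/4 × 1/4 = 1/16.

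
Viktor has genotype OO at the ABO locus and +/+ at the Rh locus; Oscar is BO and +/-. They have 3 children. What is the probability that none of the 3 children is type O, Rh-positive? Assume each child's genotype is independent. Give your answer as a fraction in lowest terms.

ABO cross OO × BO → 1/2 O, 1/2 B.
Rh cross +/+ × +/- → 1 Rh+; so P(type O, Rh-positive) = 1/2 × 1 = 1/2 per child.
P(not type O, Rh-positive) = 1/2 for one child; (1/2)^3 = 1/8.

1/8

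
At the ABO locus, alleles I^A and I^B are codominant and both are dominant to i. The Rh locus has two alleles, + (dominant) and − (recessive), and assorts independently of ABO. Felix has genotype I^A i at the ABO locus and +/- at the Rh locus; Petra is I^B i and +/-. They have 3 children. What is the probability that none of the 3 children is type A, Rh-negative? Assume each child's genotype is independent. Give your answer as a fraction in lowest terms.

3375/4096

ABO cross I^A i × I^B i → 1/4 O, 1/4 A, 1/4 B, 1/4 AB.
Rh cross +/- × +/- → 3/4 Rh+, 1/4 Rh-; so P(type A, Rh-negative) = 1/4 × 1/4 = 1/16 per child.
P(not type A, Rh-negative) = 15/16 for one child; (15/16)^3 = 3375/4096.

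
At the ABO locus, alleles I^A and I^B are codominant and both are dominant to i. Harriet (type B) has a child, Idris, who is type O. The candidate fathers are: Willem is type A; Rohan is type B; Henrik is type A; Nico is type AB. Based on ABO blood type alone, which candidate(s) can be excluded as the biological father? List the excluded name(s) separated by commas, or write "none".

Nico

A candidate is excluded only if no genotype consistent with his phenotype could produce a type O child with a type B mother.
Nico (type AB): no genotype consistent with that phenotype can produce a type-O child with a type-B mother.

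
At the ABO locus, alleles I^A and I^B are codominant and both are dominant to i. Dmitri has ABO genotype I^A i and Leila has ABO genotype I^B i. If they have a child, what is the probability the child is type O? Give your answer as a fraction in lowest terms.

1/4

ABO cross I^A i × I^B i → offspring phenotypes: 1/4 O, 1/4 A, 1/4 B, 1/4 AB.
So P(type O) = 1/4.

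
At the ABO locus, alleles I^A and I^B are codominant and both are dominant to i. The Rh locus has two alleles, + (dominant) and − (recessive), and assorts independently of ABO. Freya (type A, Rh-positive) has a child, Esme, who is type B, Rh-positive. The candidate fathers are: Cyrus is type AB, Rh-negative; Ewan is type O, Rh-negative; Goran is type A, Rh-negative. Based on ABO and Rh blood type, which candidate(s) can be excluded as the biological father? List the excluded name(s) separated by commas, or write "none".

Ewan, Goran

A candidate is excluded only if no genotype consistent with his phenotype could produce a type B, Rh-positive child with a type A, Rh-positive mother.
Ewan (type O, Rh-): no genotype consistent with that phenotype can produce a type-B Rh+ child with a type-A mother.
Goran (type A, Rh-): no genotype consistent with that phenotype can produce a type-B Rh+ child with a type-A mother.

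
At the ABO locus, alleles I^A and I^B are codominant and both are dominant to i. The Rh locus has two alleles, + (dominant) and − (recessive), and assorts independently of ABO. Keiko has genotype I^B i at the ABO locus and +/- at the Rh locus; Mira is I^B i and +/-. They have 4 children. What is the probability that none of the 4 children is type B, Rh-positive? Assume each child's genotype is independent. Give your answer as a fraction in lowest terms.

2401/65536

ABO cross I^B i × I^B i → 1/4 O, 3/4 B.
Rh cross +/- × +/- → 3/4 Rh+, 1/4 Rh-; so P(type B, Rh-positive) = 3/4 × 3/4 = 9/16 per child.
P(not type B, Rh-positive) = 7/16 for one child; (7/16)^4 = 2401/65536.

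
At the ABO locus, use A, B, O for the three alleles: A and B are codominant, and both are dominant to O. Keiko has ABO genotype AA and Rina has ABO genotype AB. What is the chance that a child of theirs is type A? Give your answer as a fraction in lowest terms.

ABO cross AA × AB → offspring phenotypes: 1/2 A, 1/2 AB.
So P(type A) = 1/2.

1/2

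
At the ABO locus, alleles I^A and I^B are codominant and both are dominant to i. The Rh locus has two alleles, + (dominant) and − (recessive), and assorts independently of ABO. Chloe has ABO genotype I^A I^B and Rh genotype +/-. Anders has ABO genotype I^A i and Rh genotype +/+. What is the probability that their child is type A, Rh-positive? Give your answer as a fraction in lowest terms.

ABO cross I^A I^B × I^A i → offspring phenotypes: 1/2 A, 1/4 B, 1/4 AB.
Rh cross +/- × +/+ → 1 Rh+.
Independent loci: P(type A, Rh-positive) = 1/2 × 1 = 1/2.

1/2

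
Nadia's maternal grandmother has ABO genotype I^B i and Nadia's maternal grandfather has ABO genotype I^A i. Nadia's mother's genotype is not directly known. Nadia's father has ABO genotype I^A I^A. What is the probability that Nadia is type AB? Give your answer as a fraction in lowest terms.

Nadia's mother's ABO genotype from I^B i × I^A i: 1/4 I^A I^B, 1/4 I^A i, 1/4 I^B i, 1/4 i i.
Crossing each possibility with the father I^A I^A and summing P(type AB): 1/4·1/2 + 1/4·0 + 1/4·1/2 + 1/4·0 = 1/4.

1/4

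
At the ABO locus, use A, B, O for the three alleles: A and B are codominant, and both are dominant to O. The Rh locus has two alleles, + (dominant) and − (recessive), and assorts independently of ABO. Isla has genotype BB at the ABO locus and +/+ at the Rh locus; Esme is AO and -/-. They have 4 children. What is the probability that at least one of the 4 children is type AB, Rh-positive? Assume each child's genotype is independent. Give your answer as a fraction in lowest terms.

15/16

ABO cross BB × AO → 1/2 B, 1/2 AB.
Rh cross +/+ × -/- → 1 Rh+; so P(type AB, Rh-positive) = 1/2 × 1 = 1/2 per child.
P(none) = (1/2)^4 = 1/16; P(at least one) = 1 − 1/16 = 15/16.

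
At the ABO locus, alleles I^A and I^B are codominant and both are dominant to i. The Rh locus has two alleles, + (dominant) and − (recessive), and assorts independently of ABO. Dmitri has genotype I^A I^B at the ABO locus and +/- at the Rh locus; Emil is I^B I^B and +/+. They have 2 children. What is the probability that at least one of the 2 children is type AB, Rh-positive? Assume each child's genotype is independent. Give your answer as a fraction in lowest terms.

ABO cross I^A I^B × I^B I^B → 1/2 B, 1/2 AB.
Rh cross +/- × +/+ → 1 Rh+; so P(type AB, Rh-positive) = 1/2 × 1 = 1/2 per child.
P(none) = (1/2)^2 = 1/4; P(at least one) = 1 − 1/4 = 3/4.

3/4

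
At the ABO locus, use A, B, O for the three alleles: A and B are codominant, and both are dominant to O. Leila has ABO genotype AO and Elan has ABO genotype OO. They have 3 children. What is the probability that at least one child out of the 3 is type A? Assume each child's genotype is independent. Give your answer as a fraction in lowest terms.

ABO cross AO × OO → 1/2 O, 1/2 A.
So P(type A) = 1/2 per child.
P(none) = (1/2)^3 = 1/8; P(at least one) = 1 − 1/8 = 7/8.

7/8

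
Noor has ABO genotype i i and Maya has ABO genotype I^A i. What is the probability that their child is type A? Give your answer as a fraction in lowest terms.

1/2

ABO cross i i × I^A i → offspring phenotypes: 1/2 O, 1/2 A.
So P(type A) = 1/2.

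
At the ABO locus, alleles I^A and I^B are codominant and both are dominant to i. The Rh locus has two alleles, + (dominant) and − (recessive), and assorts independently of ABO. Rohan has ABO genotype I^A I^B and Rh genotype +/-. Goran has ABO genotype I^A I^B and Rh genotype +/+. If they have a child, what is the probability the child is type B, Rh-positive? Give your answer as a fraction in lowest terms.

1/4

ABO cross I^A I^B × I^A I^B → offspring phenotypes: 1/4 A, 1/4 B, 1/2 AB.
Rh cross +/- × +/+ → 1 Rh+.
Independent loci: P(type B, Rh-positive) = 1/4 × 1 = 1/4.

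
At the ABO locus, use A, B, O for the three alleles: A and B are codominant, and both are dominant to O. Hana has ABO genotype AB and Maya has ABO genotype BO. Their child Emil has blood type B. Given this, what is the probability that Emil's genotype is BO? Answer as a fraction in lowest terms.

Cross AB × BO → 1/4 AB, 1/4 AO, 1/4 BB, 1/4 BO.
Type-B genotypes among offspring: BB (1/4), BO (1/4); total 1/2.
P(BO | type B) = (1/4) / (1/2) = 1/2.

1/2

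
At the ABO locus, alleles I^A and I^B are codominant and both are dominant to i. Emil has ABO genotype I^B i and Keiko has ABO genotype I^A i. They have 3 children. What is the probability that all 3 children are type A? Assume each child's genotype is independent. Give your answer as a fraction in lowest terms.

1/64

ABO cross I^B i × I^A i → 1/4 O, 1/4 A, 1/4 B, 1/4 AB.
So P(type A) = 1/4 per child.
All 3 independent: (1/4)^3 = 1/64.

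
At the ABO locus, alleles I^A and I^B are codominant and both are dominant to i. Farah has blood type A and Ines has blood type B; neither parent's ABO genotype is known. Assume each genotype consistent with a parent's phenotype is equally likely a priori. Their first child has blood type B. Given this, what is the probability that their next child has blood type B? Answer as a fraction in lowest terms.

Possible genotypes: Farah ∈ {I^A I^A, I^A i}; Ines ∈ {I^B I^B, I^B i}.
Weight each parental genotype pair by prior × P(type-B child):
  I^A i × I^B I^B: posterior weight 2/3; P(next child type B) = 1/2.
  I^A i × I^B i: posterior weight 1/3; P(next child type B) = 1/4.
Weighted sum = 5/12.

5/12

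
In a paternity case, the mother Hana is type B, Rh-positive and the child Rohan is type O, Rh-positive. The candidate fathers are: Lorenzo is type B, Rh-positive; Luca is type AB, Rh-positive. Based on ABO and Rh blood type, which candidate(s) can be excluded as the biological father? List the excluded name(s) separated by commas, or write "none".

Luca

A candidate is excluded only if no genotype consistent with his phenotype could produce a type O, Rh-positive child with a type B, Rh-positive mother.
Luca (type AB, Rh+): no genotype consistent with that phenotype can produce a type-O Rh+ child with a type-B mother.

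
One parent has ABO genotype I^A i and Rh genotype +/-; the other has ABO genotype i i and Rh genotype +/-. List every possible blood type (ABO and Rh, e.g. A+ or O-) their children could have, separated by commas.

O+, O-, A+, A-

Gametes from I^A i × i i give offspring ABO genotypes I^A i, i i, i.e. phenotypes O, A.
Rh cross +/- × +/- → phenotypes Rh+, Rh-.
Combining independently: O+, O-, A+, A-.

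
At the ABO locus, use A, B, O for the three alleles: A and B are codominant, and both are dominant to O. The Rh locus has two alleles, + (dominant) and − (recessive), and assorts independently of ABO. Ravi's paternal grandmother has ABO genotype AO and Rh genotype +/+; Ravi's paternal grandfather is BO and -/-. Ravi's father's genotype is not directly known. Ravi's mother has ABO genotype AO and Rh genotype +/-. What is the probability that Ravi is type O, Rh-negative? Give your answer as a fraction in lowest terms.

1/16

Ravi's father's ABO genotype from AO × BO: 1/4 AB, 1/4 AO, 1/4 BO, 1/4 OO.
Crossing each possibility with the mother AO and summing P(type O): 1/4·0 + 1/4·1/4 + 1/4·1/4 + 1/4·1/2 = 1/4.
Similarly for Rh via the father's Rh distribution: P(Rh-) = 1/4.
Independent loci: 1/4 × 1/4 = 1/16.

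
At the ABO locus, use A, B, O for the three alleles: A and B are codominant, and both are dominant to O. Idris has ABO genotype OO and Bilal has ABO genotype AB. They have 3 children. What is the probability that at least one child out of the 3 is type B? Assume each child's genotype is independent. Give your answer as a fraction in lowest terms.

ABO cross OO × AB → 1/2 A, 1/2 B.
So P(type B) = 1/2 per child.
P(none) = (1/2)^3 = 1/8; P(at least one) = 1 − 1/8 = 7/8.

7/8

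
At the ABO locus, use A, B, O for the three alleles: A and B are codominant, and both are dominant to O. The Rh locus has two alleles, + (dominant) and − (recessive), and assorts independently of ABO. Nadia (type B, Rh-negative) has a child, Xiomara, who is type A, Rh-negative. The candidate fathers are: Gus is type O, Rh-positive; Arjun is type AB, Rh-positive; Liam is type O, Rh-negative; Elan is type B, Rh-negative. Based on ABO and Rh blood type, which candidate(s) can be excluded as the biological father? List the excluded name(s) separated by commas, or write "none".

A candidate is excluded only if no genotype consistent with his phenotype could produce a type A, Rh-negative child with a type B, Rh-negative mother.
Gus (type O, Rh+): no genotype consistent with that phenotype can produce a type-A Rh- child with a type-B mother.
Liam (type O, Rh-): no genotype consistent with that phenotype can produce a type-A Rh- child with a type-B mother.
Elan (type B, Rh-): no genotype consistent with that phenotype can produce a type-A Rh- child with a type-B mother.

Gus, Liam, Elan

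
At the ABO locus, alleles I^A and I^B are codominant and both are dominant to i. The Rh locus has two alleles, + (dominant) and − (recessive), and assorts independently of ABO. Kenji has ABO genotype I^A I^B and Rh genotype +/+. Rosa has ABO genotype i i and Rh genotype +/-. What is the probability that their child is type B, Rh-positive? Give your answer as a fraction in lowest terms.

1/2

ABO cross I^A I^B × i i → offspring phenotypes: 1/2 A, 1/2 B.
Rh cross +/+ × +/- → 1 Rh+.
Independent loci: P(type B, Rh-positive) = 1/2 × 1 = 1/2.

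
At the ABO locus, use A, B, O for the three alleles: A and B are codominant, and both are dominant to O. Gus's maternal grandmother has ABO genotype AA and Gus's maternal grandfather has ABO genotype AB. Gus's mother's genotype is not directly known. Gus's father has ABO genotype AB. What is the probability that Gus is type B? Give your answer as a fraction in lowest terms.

Gus's mother's ABO genotype from AA × AB: 1/2 AA, 1/2 AB.
Crossing each possibility with the father AB and summing P(type B): 1/2·0 + 1/2·1/4 = 1/8.

1/8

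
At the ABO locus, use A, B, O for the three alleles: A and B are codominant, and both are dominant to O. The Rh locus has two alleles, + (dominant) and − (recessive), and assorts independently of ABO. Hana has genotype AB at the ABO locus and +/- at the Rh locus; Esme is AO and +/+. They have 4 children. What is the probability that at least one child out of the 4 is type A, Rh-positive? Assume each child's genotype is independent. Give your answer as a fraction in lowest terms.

15/16

ABO cross AB × AO → 1/2 A, 1/4 B, 1/4 AB.
Rh cross +/- × +/+ → 1 Rh+; so P(type A, Rh-positive) = 1/2 × 1 = 1/2 per child.
P(none) = (1/2)^4 = 1/16; P(at least one) = 1 − 1/16 = 15/16.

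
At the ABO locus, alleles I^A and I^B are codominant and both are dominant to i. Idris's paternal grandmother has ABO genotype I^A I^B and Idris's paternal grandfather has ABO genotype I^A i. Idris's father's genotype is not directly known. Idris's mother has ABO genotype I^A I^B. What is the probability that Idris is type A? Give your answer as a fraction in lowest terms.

Idris's father's ABO genotype from I^A I^B × I^A i: 1/4 I^A I^A, 1/4 I^A I^B, 1/4 I^A i, 1/4 I^B i.
Crossing each possibility with the mother I^A I^B and summing P(type A): 1/4·1/2 + 1/4·1/4 + 1/4·1/2 + 1/4·1/4 = 3/8.

3/8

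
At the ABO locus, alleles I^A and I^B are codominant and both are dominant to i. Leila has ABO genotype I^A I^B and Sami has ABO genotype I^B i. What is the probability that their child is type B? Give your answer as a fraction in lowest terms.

ABO cross I^A I^B × I^B i → offspring phenotypes: 1/4 A, 1/2 B, 1/4 AB.
So P(type B) = 1/2.

1/2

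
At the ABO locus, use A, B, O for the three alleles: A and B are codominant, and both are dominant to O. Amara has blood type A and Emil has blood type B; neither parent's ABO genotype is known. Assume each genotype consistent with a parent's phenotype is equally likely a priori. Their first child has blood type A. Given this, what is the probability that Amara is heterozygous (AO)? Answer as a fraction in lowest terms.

1/3

Possible genotypes: Amara ∈ {AA, AO}; Emil ∈ {BB, BO}.
Weight each parental genotype pair by prior × P(type-A child):
  AA × BO: posterior weight 2/3.
  AO × BO: posterior weight 1/3.
Sum the posterior weight over pairs where Amara is AO: 1/3.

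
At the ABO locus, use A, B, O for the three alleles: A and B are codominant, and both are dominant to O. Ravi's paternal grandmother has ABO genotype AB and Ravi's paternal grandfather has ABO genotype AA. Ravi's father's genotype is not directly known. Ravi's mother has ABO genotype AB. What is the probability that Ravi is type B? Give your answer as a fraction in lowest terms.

Ravi's father's ABO genotype from AB × AA: 1/2 AA, 1/2 AB.
Crossing each possibility with the mother AB and summing P(type B): 1/2·0 + 1/2·1/4 = 1/8.

1/8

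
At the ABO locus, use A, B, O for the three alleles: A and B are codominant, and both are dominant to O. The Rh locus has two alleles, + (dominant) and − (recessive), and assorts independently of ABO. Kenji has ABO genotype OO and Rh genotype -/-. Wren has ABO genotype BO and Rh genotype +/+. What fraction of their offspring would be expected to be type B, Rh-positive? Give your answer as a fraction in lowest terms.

1/2

ABO cross OO × BO → offspring phenotypes: 1/2 O, 1/2 B.
Rh cross -/- × +/+ → 1 Rh+.
Independent loci: P(type B, Rh-positive) = 1/2 × 1 = 1/2.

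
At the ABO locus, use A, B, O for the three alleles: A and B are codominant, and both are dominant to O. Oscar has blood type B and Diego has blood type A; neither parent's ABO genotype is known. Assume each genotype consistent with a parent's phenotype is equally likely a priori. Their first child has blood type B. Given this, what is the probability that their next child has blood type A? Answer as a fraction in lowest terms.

1/12

Possible genotypes: Oscar ∈ {BB, BO}; Diego ∈ {AA, AO}.
Weight each parental genotype pair by prior × P(type-B child):
  BB × AO: posterior weight 2/3; P(next child type A) = 0.
  BO × AO: posterior weight 1/3; P(next child type A) = 1/4.
Weighted sum = 1/12.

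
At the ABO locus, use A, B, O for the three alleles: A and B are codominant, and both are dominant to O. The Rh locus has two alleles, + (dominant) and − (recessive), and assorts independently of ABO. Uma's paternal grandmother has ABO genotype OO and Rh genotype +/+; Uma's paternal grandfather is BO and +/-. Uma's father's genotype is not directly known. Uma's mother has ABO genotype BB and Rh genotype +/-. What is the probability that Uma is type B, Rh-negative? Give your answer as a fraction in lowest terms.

Uma's father's ABO genotype from OO × BO: 1/2 BO, 1/2 OO.
Crossing each possibility with the mother BB and summing P(type B): 1/2·1 + 1/2·1 = 1.
Similarly for Rh via the father's Rh distribution: P(Rh-) = 1/8.
Independent loci: 1 × 1/8 = 1/8.

1/8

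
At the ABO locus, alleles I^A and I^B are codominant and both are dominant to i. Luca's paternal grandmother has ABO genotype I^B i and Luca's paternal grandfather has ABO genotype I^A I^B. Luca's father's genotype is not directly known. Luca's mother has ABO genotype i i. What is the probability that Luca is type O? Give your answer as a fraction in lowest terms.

Luca's father's ABO genotype from I^B i × I^A I^B: 1/4 I^A I^B, 1/4 I^A i, 1/4 I^B I^B, 1/4 I^B i.
Crossing each possibility with the mother i i and summing P(type O): 1/4·0 + 1/4·1/2 + 1/4·0 + 1/4·1/2 = 1/4.

1/4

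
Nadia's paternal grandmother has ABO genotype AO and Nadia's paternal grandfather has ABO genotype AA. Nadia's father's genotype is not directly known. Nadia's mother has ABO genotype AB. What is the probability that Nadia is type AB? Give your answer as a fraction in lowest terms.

Nadia's father's ABO genotype from AO × AA: 1/2 AA, 1/2 AO.
Crossing each possibility with the mother AB and summing P(type AB): 1/2·1/2 + 1/2·1/4 = 3/8.

3/8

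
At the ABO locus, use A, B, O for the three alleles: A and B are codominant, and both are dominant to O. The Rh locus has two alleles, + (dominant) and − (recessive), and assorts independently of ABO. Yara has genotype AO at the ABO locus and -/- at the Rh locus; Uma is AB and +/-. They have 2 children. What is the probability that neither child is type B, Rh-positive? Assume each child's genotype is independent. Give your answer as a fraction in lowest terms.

49/64

ABO cross AO × AB → 1/2 A, 1/4 B, 1/4 AB.
Rh cross -/- × +/- → 1/2 Rh+, 1/2 Rh-; so P(type B, Rh-positive) = 1/4 × 1/2 = 1/8 per child.
P(not type B, Rh-positive) = 7/8 for one child; (7/8)^2 = 49/64.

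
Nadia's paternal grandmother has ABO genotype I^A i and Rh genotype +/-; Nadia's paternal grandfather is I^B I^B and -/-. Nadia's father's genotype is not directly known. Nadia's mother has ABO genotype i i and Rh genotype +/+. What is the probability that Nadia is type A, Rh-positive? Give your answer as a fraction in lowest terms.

Nadia's father's ABO genotype from I^A i × I^B I^B: 1/2 I^A I^B, 1/2 I^B i.
Crossing each possibility with the mother i i and summing P(type A): 1/2·1/2 + 1/2·0 = 1/4.
Similarly for Rh via the father's Rh distribution: P(Rh+) = 1.
Independent loci: 1/4 × 1 = 1/4.

1/4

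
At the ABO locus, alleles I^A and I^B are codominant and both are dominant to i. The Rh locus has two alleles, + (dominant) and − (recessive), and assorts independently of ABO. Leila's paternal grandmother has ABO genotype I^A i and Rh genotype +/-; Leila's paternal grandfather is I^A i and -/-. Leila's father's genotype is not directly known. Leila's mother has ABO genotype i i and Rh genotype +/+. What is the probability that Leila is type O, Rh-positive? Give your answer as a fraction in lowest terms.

Leila's father's ABO genotype from I^A i × I^A i: 1/4 I^A I^A, 1/2 I^A i, 1/4 i i.
Crossing each possibility with the mother i i and summing P(type O): 1/4·0 + 1/2·1/2 + 1/4·1 = 1/2.
Similarly for Rh via the father's Rh distribution: P(Rh+) = 1.
Independent loci: 1/2 × 1 = 1/2.

1/2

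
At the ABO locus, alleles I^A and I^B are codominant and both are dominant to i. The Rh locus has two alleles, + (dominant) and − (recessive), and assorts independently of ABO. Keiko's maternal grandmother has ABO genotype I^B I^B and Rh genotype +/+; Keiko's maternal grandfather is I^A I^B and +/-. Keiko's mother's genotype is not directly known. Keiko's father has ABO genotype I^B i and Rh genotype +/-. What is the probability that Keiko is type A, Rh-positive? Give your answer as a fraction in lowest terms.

7/64

Keiko's mother's ABO genotype from I^B I^B × I^A I^B: 1/2 I^A I^B, 1/2 I^B I^B.
Crossing each possibility with the father I^B i and summing P(type A): 1/2·1/4 + 1/2·0 = 1/8.
Similarly for Rh via the mother's Rh distribution: P(Rh+) = 7/8.
Independent loci: 1/8 × 7/8 = 7/64.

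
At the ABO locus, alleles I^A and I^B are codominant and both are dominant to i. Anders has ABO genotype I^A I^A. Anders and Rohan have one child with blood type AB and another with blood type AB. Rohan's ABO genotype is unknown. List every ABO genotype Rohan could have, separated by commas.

For each candidate genotype of Rohan, check whether crossing it with I^A I^A can produce every observed child phenotype.
  I^A I^A → possible child types {A} ✗
  I^A I^B → possible child types {A, AB} ✓
  I^A i → possible child types {A} ✗
  I^B I^B → possible child types {AB} ✓
  I^B i → possible child types {A, AB} ✓
  i i → possible child types {A} ✗

I^A I^B, I^B I^B, I^B i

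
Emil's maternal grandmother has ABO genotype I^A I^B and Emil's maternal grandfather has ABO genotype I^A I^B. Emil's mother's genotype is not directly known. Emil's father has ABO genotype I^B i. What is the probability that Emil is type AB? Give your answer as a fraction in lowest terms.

Emil's mother's ABO genotype from I^A I^B × I^A I^B: 1/4 I^A I^A, 1/2 I^A I^B, 1/4 I^B I^B.
Crossing each possibility with the father I^B i and summing P(type AB): 1/4·1/2 + 1/2·1/4 + 1/4·0 = 1/4.

1/4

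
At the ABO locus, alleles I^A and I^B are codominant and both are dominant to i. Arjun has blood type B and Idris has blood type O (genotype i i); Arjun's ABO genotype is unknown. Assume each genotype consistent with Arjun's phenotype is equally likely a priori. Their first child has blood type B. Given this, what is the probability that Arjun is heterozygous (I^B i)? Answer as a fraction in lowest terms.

Possible genotypes: Arjun ∈ {I^B I^B, I^B i}; Idris ∈ {i i}.
Weight each parental genotype pair by prior × P(type-B child):
  I^B I^B × i i: posterior weight 2/3.
  I^B i × i i: posterior weight 1/3.
Sum the posterior weight over pairs where Arjun is I^B i: 1/3.

1/3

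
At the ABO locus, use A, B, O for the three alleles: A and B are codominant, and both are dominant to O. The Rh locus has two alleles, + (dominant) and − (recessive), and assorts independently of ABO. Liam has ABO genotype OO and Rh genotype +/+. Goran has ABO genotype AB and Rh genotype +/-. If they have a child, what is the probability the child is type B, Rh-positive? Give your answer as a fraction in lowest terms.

ABO cross OO × AB → offspring phenotypes: 1/2 A, 1/2 B.
Rh cross +/+ × +/- → 1 Rh+.
Independent loci: P(type B, Rh-positive) = 1/2 × 1 = 1/2.

1/2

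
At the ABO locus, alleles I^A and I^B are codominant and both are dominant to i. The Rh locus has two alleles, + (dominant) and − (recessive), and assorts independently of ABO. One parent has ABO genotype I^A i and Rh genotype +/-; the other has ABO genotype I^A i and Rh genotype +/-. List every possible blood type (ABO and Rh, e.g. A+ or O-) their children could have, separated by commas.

O+, O-, A+, A-

Gametes from I^A i × I^A i give offspring ABO genotypes I^A I^A, I^A i, i i, i.e. phenotypes O, A.
Rh cross +/- × +/- → phenotypes Rh+, Rh-.
Combining independently: O+, O-, A+, A-.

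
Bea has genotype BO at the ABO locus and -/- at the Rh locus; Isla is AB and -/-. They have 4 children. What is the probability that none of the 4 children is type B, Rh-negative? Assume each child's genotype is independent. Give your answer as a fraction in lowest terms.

1/16

ABO cross BO × AB → 1/4 A, 1/2 B, 1/4 AB.
Rh cross -/- × -/- → 1 Rh-; so P(type B, Rh-negative) = 1/2 × 1 = 1/2 per child.
P(not type B, Rh-negative) = 1/2 for one child; (1/2)^4 = 1/16.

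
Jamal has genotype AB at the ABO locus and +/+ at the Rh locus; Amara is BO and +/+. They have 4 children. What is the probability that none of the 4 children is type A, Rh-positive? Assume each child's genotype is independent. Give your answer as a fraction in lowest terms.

ABO cross AB × BO → 1/4 A, 1/2 B, 1/4 AB.
Rh cross +/+ × +/+ → 1 Rh+; so P(type A, Rh-positive) = 1/4 × 1 = 1/4 per child.
P(not type A, Rh-positive) = 3/4 for one child; (3/4)^4 = 81/256.

81/256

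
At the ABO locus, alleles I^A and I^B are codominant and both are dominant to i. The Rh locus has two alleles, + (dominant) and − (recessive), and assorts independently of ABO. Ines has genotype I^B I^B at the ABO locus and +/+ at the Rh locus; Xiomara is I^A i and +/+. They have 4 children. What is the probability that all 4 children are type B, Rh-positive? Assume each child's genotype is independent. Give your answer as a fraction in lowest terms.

1/16

ABO cross I^B I^B × I^A i → 1/2 B, 1/2 AB.
Rh cross +/+ × +/+ → 1 Rh+; so P(type B, Rh-positive) = 1/2 × 1 = 1/2 per child.
All 4 independent: (1/2)^4 = 1/16.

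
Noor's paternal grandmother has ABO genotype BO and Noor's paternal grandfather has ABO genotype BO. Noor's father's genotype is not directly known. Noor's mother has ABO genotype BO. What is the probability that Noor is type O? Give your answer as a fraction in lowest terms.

Noor's father's ABO genotype from BO × BO: 1/4 BB, 1/2 BO, 1/4 OO.
Crossing each possibility with the mother BO and summing P(type O): 1/4·0 + 1/2·1/4 + 1/4·1/2 = 1/4.

1/4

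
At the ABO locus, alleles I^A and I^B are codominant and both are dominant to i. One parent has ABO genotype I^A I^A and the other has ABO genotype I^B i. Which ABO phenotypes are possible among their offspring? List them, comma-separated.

Gametes from I^A I^A × I^B i give offspring ABO genotypes I^A I^B, I^A i, i.e. phenotypes A, AB.

A, AB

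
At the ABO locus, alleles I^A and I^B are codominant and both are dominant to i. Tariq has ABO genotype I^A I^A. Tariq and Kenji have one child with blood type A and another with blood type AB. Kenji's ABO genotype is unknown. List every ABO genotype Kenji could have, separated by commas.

I^A I^B, I^B i

For each candidate genotype of Kenji, check whether crossing it with I^A I^A can produce every observed child phenotype.
  I^A I^A → possible child types {A} ✗
  I^A I^B → possible child types {A, AB} ✓
  I^A i → possible child types {A} ✗
  I^B I^B → possible child types {AB} ✗
  I^B i → possible child types {A, AB} ✓
  i i → possible child types {A} ✗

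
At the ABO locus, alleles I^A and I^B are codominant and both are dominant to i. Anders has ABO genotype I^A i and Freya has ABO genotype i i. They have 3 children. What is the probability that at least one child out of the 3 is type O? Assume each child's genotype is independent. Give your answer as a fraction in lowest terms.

7/8

ABO cross I^A i × i i → 1/2 O, 1/2 A.
So P(type O) = 1/2 per child.
P(none) = (1/2)^3 = 1/8; P(at least one) = 1 − 1/8 = 7/8.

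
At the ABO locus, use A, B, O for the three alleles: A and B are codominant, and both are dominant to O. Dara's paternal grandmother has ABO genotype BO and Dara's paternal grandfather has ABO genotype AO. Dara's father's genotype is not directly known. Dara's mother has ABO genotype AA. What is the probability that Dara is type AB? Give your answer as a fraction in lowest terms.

1/4

Dara's father's ABO genotype from BO × AO: 1/4 AB, 1/4 AO, 1/4 BO, 1/4 OO.
Crossing each possibility with the mother AA and summing P(type AB): 1/4·1/2 + 1/4·0 + 1/4·1/2 + 1/4·0 = 1/4.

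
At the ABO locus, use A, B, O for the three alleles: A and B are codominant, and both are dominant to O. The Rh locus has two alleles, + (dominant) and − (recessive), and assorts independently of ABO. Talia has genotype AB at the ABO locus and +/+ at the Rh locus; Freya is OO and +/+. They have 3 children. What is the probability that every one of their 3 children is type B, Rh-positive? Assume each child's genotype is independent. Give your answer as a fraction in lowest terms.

1/8

ABO cross AB × OO → 1/2 A, 1/2 B.
Rh cross +/+ × +/+ → 1 Rh+; so P(type B, Rh-positive) = 1/2 × 1 = 1/2 per child.
All 3 independent: (1/2)^3 = 1/8.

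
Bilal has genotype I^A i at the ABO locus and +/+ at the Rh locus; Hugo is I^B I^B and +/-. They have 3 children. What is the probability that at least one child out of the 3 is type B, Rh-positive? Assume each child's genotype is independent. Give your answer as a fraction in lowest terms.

7/8

ABO cross I^A i × I^B I^B → 1/2 B, 1/2 AB.
Rh cross +/+ × +/- → 1 Rh+; so P(type B, Rh-positive) = 1/2 × 1 = 1/2 per child.
P(none) = (1/2)^3 = 1/8; P(at least one) = 1 − 1/8 = 7/8.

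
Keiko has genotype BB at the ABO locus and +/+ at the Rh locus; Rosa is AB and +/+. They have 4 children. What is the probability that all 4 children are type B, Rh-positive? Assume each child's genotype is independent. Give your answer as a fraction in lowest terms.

ABO cross BB × AB → 1/2 B, 1/2 AB.
Rh cross +/+ × +/+ → 1 Rh+; so P(type B, Rh-positive) = 1/2 × 1 = 1/2 per child.
All 4 independent: (1/2)^4 = 1/16.

1/16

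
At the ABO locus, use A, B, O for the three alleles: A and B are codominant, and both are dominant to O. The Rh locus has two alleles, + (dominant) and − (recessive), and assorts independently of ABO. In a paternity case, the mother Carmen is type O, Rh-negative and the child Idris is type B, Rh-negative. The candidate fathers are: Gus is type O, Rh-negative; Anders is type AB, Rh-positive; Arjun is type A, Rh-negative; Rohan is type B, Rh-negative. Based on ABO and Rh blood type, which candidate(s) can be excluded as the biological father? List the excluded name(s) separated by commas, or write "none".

Gus, Arjun

A candidate is excluded only if no genotype consistent with his phenotype could produce a type B, Rh-negative child with a type O, Rh-negative mother.
Gus (type O, Rh-): no genotype consistent with that phenotype can produce a type-B Rh- child with a type-O mother.
Arjun (type A, Rh-): no genotype consistent with that phenotype can produce a type-B Rh- child with a type-O mother.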